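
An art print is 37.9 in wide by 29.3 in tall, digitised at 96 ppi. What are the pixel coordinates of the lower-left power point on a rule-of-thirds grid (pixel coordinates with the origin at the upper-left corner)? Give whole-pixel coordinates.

(1213, 1875)

In pixels the canvas is 37.9 × 96 = 3638.4 wide and 29.3 × 96 = 2812.8 tall.
The lower-left point is one-third across and two-thirds down:
x = 1 × 3638.4/3 ≈ 1213; y = 2 × 2812.8/3 ≈ 1875.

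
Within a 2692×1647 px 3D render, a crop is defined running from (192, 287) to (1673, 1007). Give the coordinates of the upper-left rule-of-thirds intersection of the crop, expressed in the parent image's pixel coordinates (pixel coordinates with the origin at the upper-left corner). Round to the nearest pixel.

Crop width = 1673 − 192 = 1481 px; one third is 493.67 px.
Crop height = 1007 − 287 = 720 px; one third is 240.00 px.
The upper-left point is one-third across and one-third down within the crop:
x = 192 + 1 × 493.67 ≈ 686; y = 287 + 1 × 240.00 ≈ 527.

x = 686 px, y = 527 px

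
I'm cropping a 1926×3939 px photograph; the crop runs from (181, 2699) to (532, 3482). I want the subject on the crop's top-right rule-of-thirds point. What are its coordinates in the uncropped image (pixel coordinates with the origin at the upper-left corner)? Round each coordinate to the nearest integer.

Crop width = 532 − 181 = 351 px; one third is 117.00 px.
Crop height = 3482 − 2699 = 783 px; one third is 261.00 px.
The top-right point is two-thirds across and one-third down within the crop:
x = 181 + 2 × 117.00 ≈ 415; y = 2699 + 1 × 261.00 ≈ 2960.

x = 415 px, y = 2960 px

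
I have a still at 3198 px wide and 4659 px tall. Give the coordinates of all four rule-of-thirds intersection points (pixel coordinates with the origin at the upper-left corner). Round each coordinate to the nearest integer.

One third of 3198 is 1066; one third of 4659 is 1553.
Vertical third lines at x = 1066 and x = 2132; horizontal third lines at y = 1553 and y = 3106.

(1066, 1553), (2132, 1553), (1066, 3106), (2132, 3106)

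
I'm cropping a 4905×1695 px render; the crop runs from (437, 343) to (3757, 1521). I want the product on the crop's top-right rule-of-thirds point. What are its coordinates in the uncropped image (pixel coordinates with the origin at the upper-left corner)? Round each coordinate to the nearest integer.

Crop width = 3757 − 437 = 3320 px; one third is 1106.67 px.
Crop height = 1521 − 343 = 1178 px; one third is 392.67 px.
The top-right point is two-thirds across and one-third down within the crop:
x = 437 + 2 × 1106.67 ≈ 2650; y = 343 + 1 × 392.67 ≈ 736.

(2650, 736)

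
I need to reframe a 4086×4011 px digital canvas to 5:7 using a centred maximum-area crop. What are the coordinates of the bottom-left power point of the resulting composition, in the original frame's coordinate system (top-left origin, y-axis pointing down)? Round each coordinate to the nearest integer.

(1566, 2674)

4086/4011 > 5/7, so the 5:7 crop keeps the full height 4011 and trims width to 4011 × 5/7 = 2865.00 px.
Left offset = (4086 − 2865.00)/2 = 610.50 px; top offset = 0.
Bottom-left is one-third across and two-thirds down within the crop:
x = 610.50 + 1 × 2865.00/3 ≈ 1566; y = 0.00 + 2 × 4011.00/3 ≈ 2674.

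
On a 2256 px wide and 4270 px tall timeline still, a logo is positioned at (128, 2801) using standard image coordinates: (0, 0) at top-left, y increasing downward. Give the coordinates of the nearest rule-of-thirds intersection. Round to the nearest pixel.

Third lines: x ∈ {752, 1504}, y ∈ {1423, 2847}.
128 is closer to x = 752; 2801 is closer to y = 2847.
So the nearest intersection is the lower-left power point.

(752, 2847)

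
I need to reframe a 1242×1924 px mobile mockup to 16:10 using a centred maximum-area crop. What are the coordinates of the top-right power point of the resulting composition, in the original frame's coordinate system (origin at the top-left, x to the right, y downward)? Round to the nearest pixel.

1242/1924 < 16/10, so the 16:10 crop keeps the full width 1242 and trims height to 1242 × 10/16 = 776.25 px.
Top offset = (1924 − 776.25)/2 = 573.88 px; left offset = 0.
Top-right is two-thirds across and one-third down within the crop:
x = 0.00 + 2 × 1242.00/3 ≈ 828; y = 573.88 + 1 × 776.25/3 ≈ 833.

x = 828 px, y = 833 px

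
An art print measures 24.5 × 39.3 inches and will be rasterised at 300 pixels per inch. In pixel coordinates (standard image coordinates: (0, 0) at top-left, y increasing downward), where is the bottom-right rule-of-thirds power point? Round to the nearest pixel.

x = 4900 px, y = 7860 px

In pixels the canvas is 24.5 × 300 = 7350 wide and 39.3 × 300 = 11790 tall.
The bottom-right point is two-thirds across and two-thirds down:
x = 2 × 7350/3 ≈ 4900; y = 2 × 11790/3 ≈ 7860.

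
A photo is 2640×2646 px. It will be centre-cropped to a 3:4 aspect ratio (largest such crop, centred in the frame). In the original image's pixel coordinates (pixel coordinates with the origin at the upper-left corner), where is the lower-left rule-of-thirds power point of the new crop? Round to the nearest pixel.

2640/2646 > 3/4, so the 3:4 crop keeps the full height 2646 and trims width to 2646 × 3/4 = 1984.50 px.
Left offset = (2640 − 1984.50)/2 = 327.75 px; top offset = 0.
Lower-left is one-third across and two-thirds down within the crop:
x = 327.75 + 1 × 1984.50/3 ≈ 989; y = 0.00 + 2 × 2646.00/3 ≈ 1764.

(989, 1764)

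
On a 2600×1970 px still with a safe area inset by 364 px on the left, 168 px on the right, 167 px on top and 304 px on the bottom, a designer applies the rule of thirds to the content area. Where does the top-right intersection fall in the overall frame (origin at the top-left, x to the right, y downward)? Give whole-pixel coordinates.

Content width = 2600 − 364 − 168 = 2068 px; content height = 1970 − 167 − 304 = 1499 px.
Top-right is two-thirds across and one-third down within the content area.
x = 364 + 2 × 2068/3 = 364 + 1378.67 ≈ 1743
y = 167 + 1 × 1499/3 = 167 + 499.67 ≈ 667

(1743, 667)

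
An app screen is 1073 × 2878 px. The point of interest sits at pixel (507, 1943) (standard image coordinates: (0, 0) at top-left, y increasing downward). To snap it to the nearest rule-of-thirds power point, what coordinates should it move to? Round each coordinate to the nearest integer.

(358, 1919)

Third lines: x ∈ {358, 715}, y ∈ {959, 1919}.
507 is closer to x = 358; 1943 is closer to y = 1919.
So the nearest intersection is the lower-left power point.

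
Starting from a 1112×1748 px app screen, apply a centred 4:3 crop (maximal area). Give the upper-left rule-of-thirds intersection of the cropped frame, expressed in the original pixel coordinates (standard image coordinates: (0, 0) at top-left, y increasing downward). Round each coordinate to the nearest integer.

1112/1748 < 4/3, so the 4:3 crop keeps the full width 1112 and trims height to 1112 × 3/4 = 834.00 px.
Top offset = (1748 − 834.00)/2 = 457.00 px; left offset = 0.
Upper-left is one-third across and one-third down within the crop:
x = 0.00 + 1 × 1112.00/3 ≈ 371; y = 457.00 + 1 × 834.00/3 ≈ 735.

x = 371 px, y = 735 px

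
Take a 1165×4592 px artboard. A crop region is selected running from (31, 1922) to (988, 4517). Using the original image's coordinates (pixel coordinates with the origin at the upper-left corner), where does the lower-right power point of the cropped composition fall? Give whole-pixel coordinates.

x = 669 px, y = 3652 px

Crop width = 988 − 31 = 957 px; one third is 319.00 px.
Crop height = 4517 − 1922 = 2595 px; one third is 865.00 px.
The lower-right point is two-thirds across and two-thirds down within the crop:
x = 31 + 2 × 319.00 ≈ 669; y = 1922 + 2 × 865.00 ≈ 3652.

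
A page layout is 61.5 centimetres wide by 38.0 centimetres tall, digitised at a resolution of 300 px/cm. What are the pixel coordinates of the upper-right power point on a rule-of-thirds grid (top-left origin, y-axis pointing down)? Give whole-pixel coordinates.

(12300, 3800)

In pixels the canvas is 61.5 × 300 = 18450 wide and 38.0 × 300 = 11400 tall.
The upper-right point is two-thirds across and one-third down:
x = 2 × 18450/3 ≈ 12300; y = 1 × 11400/3 ≈ 3800.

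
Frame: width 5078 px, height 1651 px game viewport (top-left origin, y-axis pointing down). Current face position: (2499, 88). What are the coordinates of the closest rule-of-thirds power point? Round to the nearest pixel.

Third lines: x ∈ {1693, 3385}, y ∈ {550, 1101}.
2499 is closer to x = 1693; 88 is closer to y = 550.
So the nearest intersection is the upper-left power point.

x = 1693 px, y = 550 px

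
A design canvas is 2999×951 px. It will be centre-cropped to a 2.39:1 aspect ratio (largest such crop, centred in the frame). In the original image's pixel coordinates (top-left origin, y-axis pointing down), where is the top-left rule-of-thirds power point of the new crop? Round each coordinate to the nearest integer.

2999/951 > 2.39/1, so the 2.39:1 crop keeps the full height 951 and trims width to 951 × 2.39/1 = 2272.89 px.
Left offset = (2999 − 2272.89)/2 = 363.05 px; top offset = 0.
Top-left is one-third across and one-third down within the crop:
x = 363.05 + 1 × 2272.89/3 ≈ 1121; y = 0.00 + 1 × 951.00/3 ≈ 317.

(1121, 317)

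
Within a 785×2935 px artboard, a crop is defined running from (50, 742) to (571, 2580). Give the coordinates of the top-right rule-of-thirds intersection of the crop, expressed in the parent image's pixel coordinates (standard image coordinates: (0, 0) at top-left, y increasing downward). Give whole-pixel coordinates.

Crop width = 571 − 50 = 521 px; one third is 173.67 px.
Crop height = 2580 − 742 = 1838 px; one third is 612.67 px.
The top-right point is two-thirds across and one-third down within the crop:
x = 50 + 2 × 173.67 ≈ 397; y = 742 + 1 × 612.67 ≈ 1355.

(397, 1355)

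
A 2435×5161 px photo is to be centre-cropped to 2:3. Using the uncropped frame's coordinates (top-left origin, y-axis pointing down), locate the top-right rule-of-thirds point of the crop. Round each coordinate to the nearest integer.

2435/5161 < 2/3, so the 2:3 crop keeps the full width 2435 and trims height to 2435 × 3/2 = 3652.50 px.
Top offset = (5161 − 3652.50)/2 = 754.25 px; left offset = 0.
Top-right is two-thirds across and one-third down within the crop:
x = 0.00 + 2 × 2435.00/3 ≈ 1623; y = 754.25 + 1 × 3652.50/3 ≈ 1972.

(1623, 1972)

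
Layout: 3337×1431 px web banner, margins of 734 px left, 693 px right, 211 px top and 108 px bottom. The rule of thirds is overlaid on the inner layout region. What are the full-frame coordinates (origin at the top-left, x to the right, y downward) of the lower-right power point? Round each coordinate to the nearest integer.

(2007, 952)

Content width = 3337 − 734 − 693 = 1910 px; content height = 1431 − 211 − 108 = 1112 px.
Lower-right is two-thirds across and two-thirds down within the inner layout region.
x = 734 + 2 × 1910/3 = 734 + 1273.33 ≈ 2007
y = 211 + 2 × 1112/3 = 211 + 741.33 ≈ 952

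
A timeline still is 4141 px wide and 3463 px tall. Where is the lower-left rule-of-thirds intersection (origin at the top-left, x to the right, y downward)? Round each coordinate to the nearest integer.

(1380, 2309)

The lower-left point sits one-third of the way across and two-thirds of the way down.
x = 1 × 4141/3 ≈ 1380; y = 2 × 3463/3 ≈ 2309.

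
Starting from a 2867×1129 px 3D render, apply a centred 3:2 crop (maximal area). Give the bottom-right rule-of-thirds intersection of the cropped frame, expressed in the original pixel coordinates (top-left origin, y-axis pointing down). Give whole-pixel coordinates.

(1716, 753)

2867/1129 > 3/2, so the 3:2 crop keeps the full height 1129 and trims width to 1129 × 3/2 = 1693.50 px.
Left offset = (2867 − 1693.50)/2 = 586.75 px; top offset = 0.
Bottom-right is two-thirds across and two-thirds down within the crop:
x = 586.75 + 2 × 1693.50/3 ≈ 1716; y = 0.00 + 2 × 1129.00/3 ≈ 753.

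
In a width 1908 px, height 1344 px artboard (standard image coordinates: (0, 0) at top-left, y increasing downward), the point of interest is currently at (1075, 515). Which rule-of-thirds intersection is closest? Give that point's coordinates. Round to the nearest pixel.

Third lines: x ∈ {636, 1272}, y ∈ {448, 896}.
1075 is closer to x = 1272; 515 is closer to y = 448.
So the nearest intersection is the upper-right power point.

x = 1272 px, y = 448 px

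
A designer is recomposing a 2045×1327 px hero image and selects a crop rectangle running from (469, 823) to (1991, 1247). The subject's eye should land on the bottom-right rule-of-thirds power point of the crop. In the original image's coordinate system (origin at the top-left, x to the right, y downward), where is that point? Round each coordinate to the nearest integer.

Crop width = 1991 − 469 = 1522 px; one third is 507.33 px.
Crop height = 1247 − 823 = 424 px; one third is 141.33 px.
The bottom-right point is two-thirds across and two-thirds down within the crop:
x = 469 + 2 × 507.33 ≈ 1484; y = 823 + 2 × 141.33 ≈ 1106.

x = 1484 px, y = 1106 px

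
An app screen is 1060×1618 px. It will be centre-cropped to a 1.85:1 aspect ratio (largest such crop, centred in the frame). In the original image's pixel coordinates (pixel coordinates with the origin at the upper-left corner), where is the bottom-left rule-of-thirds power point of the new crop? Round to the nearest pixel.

1060/1618 < 1.85/1, so the 1.85:1 crop keeps the full width 1060 and trims height to 1060 × 1/1.85 = 572.97 px.
Top offset = (1618 − 572.97)/2 = 522.51 px; left offset = 0.
Bottom-left is one-third across and two-thirds down within the crop:
x = 0.00 + 1 × 1060.00/3 ≈ 353; y = 522.51 + 2 × 572.97/3 ≈ 904.

x = 353 px, y = 904 px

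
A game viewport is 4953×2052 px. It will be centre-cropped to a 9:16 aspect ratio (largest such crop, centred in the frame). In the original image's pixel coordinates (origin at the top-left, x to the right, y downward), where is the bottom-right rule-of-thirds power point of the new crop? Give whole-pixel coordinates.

x = 2669 px, y = 1368 px

4953/2052 > 9/16, so the 9:16 crop keeps the full height 2052 and trims width to 2052 × 9/16 = 1154.25 px.
Left offset = (4953 − 1154.25)/2 = 1899.38 px; top offset = 0.
Bottom-right is two-thirds across and two-thirds down within the crop:
x = 1899.38 + 2 × 1154.25/3 ≈ 2669; y = 0.00 + 2 × 2052.00/3 ≈ 1368.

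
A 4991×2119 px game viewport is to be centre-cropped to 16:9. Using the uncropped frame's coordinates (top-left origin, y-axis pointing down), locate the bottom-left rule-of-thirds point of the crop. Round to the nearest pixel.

4991/2119 > 16/9, so the 16:9 crop keeps the full height 2119 and trims width to 2119 × 16/9 = 3767.11 px.
Left offset = (4991 − 3767.11)/2 = 611.94 px; top offset = 0.
Bottom-left is one-third across and two-thirds down within the crop:
x = 611.94 + 1 × 3767.11/3 ≈ 1868; y = 0.00 + 2 × 2119.00/3 ≈ 1413.

x = 1868 px, y = 1413 px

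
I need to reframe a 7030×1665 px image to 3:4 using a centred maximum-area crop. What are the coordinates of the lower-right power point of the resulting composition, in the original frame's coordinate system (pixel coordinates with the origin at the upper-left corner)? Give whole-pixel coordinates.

7030/1665 > 3/4, so the 3:4 crop keeps the full height 1665 and trims width to 1665 × 3/4 = 1248.75 px.
Left offset = (7030 − 1248.75)/2 = 2890.62 px; top offset = 0.
Lower-right is two-thirds across and two-thirds down within the crop:
x = 2890.62 + 2 × 1248.75/3 ≈ 3723; y = 0.00 + 2 × 1665.00/3 ≈ 1110.

(3723, 1110)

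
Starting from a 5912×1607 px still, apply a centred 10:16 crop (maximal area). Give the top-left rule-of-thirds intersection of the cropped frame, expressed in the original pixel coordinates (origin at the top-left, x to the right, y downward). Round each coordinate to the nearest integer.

x = 2789 px, y = 536 px

5912/1607 > 10/16, so the 10:16 crop keeps the full height 1607 and trims width to 1607 × 10/16 = 1004.38 px.
Left offset = (5912 − 1004.38)/2 = 2453.81 px; top offset = 0.
Top-left is one-third across and one-third down within the crop:
x = 2453.81 + 1 × 1004.38/3 ≈ 2789; y = 0.00 + 1 × 1607.00/3 ≈ 536.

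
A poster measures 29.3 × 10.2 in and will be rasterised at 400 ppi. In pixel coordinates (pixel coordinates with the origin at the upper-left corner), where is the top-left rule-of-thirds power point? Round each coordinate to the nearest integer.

x = 3907 px, y = 1360 px

In pixels the canvas is 29.3 × 400 = 11720 wide and 10.2 × 400 = 4080 tall.
The top-left point is one-third across and one-third down:
x = 1 × 11720/3 ≈ 3907; y = 1 × 4080/3 ≈ 1360.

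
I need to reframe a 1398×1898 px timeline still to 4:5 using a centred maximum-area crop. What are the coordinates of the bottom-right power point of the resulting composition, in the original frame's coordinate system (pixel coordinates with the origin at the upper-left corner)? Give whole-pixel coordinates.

1398/1898 < 4/5, so the 4:5 crop keeps the full width 1398 and trims height to 1398 × 5/4 = 1747.50 px.
Top offset = (1898 − 1747.50)/2 = 75.25 px; left offset = 0.
Bottom-right is two-thirds across and two-thirds down within the crop:
x = 0.00 + 2 × 1398.00/3 ≈ 932; y = 75.25 + 2 × 1747.50/3 ≈ 1240.

(932, 1240)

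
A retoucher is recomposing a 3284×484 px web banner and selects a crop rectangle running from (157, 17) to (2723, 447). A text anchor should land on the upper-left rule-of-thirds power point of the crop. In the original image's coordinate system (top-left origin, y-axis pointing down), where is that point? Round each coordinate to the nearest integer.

Crop width = 2723 − 157 = 2566 px; one third is 855.33 px.
Crop height = 447 − 17 = 430 px; one third is 143.33 px.
The upper-left point is one-third across and one-third down within the crop:
x = 157 + 1 × 855.33 ≈ 1012; y = 17 + 1 × 143.33 ≈ 160.

x = 1012 px, y = 160 px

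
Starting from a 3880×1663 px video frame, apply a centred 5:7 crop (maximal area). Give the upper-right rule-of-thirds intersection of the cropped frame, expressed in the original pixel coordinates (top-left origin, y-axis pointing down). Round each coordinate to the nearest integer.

(2138, 554)

3880/1663 > 5/7, so the 5:7 crop keeps the full height 1663 and trims width to 1663 × 5/7 = 1187.86 px.
Left offset = (3880 − 1187.86)/2 = 1346.07 px; top offset = 0.
Upper-right is two-thirds across and one-third down within the crop:
x = 1346.07 + 2 × 1187.86/3 ≈ 2138; y = 0.00 + 1 × 1663.00/3 ≈ 554.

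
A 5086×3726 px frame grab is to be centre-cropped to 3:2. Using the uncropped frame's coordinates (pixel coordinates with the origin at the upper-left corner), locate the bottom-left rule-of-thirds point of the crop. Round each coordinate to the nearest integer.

(1695, 2428)

5086/3726 < 3/2, so the 3:2 crop keeps the full width 5086 and trims height to 5086 × 2/3 = 3390.67 px.
Top offset = (3726 − 3390.67)/2 = 167.67 px; left offset = 0.
Bottom-left is one-third across and two-thirds down within the crop:
x = 0.00 + 1 × 5086.00/3 ≈ 1695; y = 167.67 + 2 × 3390.67/3 ≈ 2428.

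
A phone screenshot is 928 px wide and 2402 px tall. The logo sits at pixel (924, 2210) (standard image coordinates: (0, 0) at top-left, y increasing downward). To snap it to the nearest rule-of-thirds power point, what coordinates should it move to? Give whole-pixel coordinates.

x = 619 px, y = 1601 px

Third lines: x ∈ {309, 619}, y ∈ {801, 1601}.
924 is closer to x = 619; 2210 is closer to y = 1601.
So the nearest intersection is the lower-right power point.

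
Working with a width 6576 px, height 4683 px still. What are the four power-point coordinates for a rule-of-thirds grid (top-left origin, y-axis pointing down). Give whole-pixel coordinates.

(2192, 1561), (4384, 1561), (2192, 3122), (4384, 3122)

One third of 6576 is 2192; one third of 4683 is 1561.
Vertical third lines at x = 2192 and x = 4384; horizontal third lines at y = 1561 and y = 3122.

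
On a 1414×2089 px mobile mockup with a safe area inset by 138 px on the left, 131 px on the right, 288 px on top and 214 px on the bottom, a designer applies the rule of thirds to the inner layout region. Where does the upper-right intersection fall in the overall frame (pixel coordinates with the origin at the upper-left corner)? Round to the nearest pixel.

Content width = 1414 − 138 − 131 = 1145 px; content height = 2089 − 288 − 214 = 1587 px.
Upper-right is two-thirds across and one-third down within the inner layout region.
x = 138 + 2 × 1145/3 = 138 + 763.33 ≈ 901
y = 288 + 1 × 1587/3 = 288 + 529.00 ≈ 817

(901, 817)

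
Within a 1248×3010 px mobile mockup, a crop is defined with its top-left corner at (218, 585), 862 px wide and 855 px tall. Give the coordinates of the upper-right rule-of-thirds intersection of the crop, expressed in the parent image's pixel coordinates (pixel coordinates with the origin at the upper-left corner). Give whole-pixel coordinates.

One third of the crop width 862 is 287.33 px.
One third of the crop height 855 is 285.00 px.
The upper-right point is two-thirds across and one-third down within the crop:
x = 218 + 2 × 287.33 ≈ 793; y = 585 + 1 × 285.00 ≈ 870.

x = 793 px, y = 870 px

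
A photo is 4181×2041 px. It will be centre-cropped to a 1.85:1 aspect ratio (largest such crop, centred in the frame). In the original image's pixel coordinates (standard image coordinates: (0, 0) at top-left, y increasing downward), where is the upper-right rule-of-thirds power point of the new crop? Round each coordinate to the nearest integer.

4181/2041 > 1.85/1, so the 1.85:1 crop keeps the full height 2041 and trims width to 2041 × 1.85/1 = 3775.85 px.
Left offset = (4181 − 3775.85)/2 = 202.57 px; top offset = 0.
Upper-right is two-thirds across and one-third down within the crop:
x = 202.57 + 2 × 3775.85/3 ≈ 2720; y = 0.00 + 1 × 2041.00/3 ≈ 680.

(2720, 680)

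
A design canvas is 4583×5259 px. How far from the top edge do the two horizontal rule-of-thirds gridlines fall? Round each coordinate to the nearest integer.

5259 / 3 = 1753, so the horizontal lines sit at one and two thirds of 5259.

1753 px and 3506 px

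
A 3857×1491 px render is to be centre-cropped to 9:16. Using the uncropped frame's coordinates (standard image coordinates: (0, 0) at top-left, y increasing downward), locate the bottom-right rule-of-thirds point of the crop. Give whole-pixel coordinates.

3857/1491 > 9/16, so the 9:16 crop keeps the full height 1491 and trims width to 1491 × 9/16 = 838.69 px.
Left offset = (3857 − 838.69)/2 = 1509.16 px; top offset = 0.
Bottom-right is two-thirds across and two-thirds down within the crop:
x = 1509.16 + 2 × 838.69/3 ≈ 2068; y = 0.00 + 2 × 1491.00/3 ≈ 994.

x = 2068 px, y = 994 px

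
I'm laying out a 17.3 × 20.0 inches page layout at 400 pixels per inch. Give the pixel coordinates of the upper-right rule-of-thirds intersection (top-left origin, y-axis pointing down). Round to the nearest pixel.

(4613, 2667)

In pixels the canvas is 17.3 × 400 = 6920 wide and 20.0 × 400 = 8000 tall.
The upper-right point is two-thirds across and one-third down:
x = 2 × 6920/3 ≈ 4613; y = 1 × 8000/3 ≈ 2667.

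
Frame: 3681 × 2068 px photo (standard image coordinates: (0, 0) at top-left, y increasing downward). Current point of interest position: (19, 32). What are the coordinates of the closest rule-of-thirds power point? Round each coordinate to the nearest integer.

Third lines: x ∈ {1227, 2454}, y ∈ {689, 1379}.
19 is closer to x = 1227; 32 is closer to y = 689.
So the nearest intersection is the upper-left power point.

x = 1227 px, y = 689 px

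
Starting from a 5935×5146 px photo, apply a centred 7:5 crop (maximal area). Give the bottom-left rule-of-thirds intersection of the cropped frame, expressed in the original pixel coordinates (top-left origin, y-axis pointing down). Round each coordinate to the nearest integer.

5935/5146 < 7/5, so the 7:5 crop keeps the full width 5935 and trims height to 5935 × 5/7 = 4239.29 px.
Top offset = (5146 − 4239.29)/2 = 453.36 px; left offset = 0.
Bottom-left is one-third across and two-thirds down within the crop:
x = 0.00 + 1 × 5935.00/3 ≈ 1978; y = 453.36 + 2 × 4239.29/3 ≈ 3280.

(1978, 3280)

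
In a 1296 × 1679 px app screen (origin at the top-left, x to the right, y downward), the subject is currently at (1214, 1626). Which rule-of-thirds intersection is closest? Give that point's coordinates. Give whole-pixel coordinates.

(864, 1119)

Third lines: x ∈ {432, 864}, y ∈ {560, 1119}.
1214 is closer to x = 864; 1626 is closer to y = 1119.
So the nearest intersection is the lower-right power point.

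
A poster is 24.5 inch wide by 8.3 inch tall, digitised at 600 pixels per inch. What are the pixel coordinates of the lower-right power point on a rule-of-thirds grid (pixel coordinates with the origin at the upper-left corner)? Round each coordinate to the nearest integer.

In pixels the canvas is 24.5 × 600 = 14700 wide and 8.3 × 600 = 4980 tall.
The lower-right point is two-thirds across and two-thirds down:
x = 2 × 14700/3 ≈ 9800; y = 2 × 4980/3 ≈ 3320.

x = 9800 px, y = 3320 px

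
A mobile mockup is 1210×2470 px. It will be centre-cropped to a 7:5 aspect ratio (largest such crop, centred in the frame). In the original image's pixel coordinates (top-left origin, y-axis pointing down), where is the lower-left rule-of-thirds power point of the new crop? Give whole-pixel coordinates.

(403, 1379)

1210/2470 < 7/5, so the 7:5 crop keeps the full width 1210 and trims height to 1210 × 5/7 = 864.29 px.
Top offset = (2470 − 864.29)/2 = 802.86 px; left offset = 0.
Lower-left is one-third across and two-thirds down within the crop:
x = 0.00 + 1 × 1210.00/3 ≈ 403; y = 802.86 + 2 × 864.29/3 ≈ 1379.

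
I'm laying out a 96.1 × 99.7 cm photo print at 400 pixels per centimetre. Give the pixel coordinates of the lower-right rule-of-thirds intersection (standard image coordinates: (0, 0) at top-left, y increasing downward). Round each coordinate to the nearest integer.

(25627, 26587)

In pixels the canvas is 96.1 × 400 = 38440 wide and 99.7 × 400 = 39880 tall.
The lower-right point is two-thirds across and two-thirds down:
x = 2 × 38440/3 ≈ 25627; y = 2 × 39880/3 ≈ 26587.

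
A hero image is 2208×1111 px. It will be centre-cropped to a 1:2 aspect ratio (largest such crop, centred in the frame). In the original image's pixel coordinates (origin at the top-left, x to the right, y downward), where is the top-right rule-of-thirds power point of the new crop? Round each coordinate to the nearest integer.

2208/1111 > 1/2, so the 1:2 crop keeps the full height 1111 and trims width to 1111 × 1/2 = 555.50 px.
Left offset = (2208 − 555.50)/2 = 826.25 px; top offset = 0.
Top-right is two-thirds across and one-third down within the crop:
x = 826.25 + 2 × 555.50/3 ≈ 1197; y = 0.00 + 1 × 1111.00/3 ≈ 370.

(1197, 370)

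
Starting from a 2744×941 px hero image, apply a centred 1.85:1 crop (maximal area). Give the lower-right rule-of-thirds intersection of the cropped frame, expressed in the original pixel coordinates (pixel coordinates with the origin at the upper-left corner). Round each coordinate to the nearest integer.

x = 1662 px, y = 627 px

2744/941 > 1.85/1, so the 1.85:1 crop keeps the full height 941 and trims width to 941 × 1.85/1 = 1740.85 px.
Left offset = (2744 − 1740.85)/2 = 501.57 px; top offset = 0.
Lower-right is two-thirds across and two-thirds down within the crop:
x = 501.57 + 2 × 1740.85/3 ≈ 1662; y = 0.00 + 2 × 941.00/3 ≈ 627.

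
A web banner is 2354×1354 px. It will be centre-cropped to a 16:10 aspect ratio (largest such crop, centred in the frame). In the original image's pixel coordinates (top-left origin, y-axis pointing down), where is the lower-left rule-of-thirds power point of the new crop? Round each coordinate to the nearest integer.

2354/1354 > 16/10, so the 16:10 crop keeps the full height 1354 and trims width to 1354 × 16/10 = 2166.40 px.
Left offset = (2354 − 2166.40)/2 = 93.80 px; top offset = 0.
Lower-left is one-third across and two-thirds down within the crop:
x = 93.80 + 1 × 2166.40/3 ≈ 816; y = 0.00 + 2 × 1354.00/3 ≈ 903.

(816, 903)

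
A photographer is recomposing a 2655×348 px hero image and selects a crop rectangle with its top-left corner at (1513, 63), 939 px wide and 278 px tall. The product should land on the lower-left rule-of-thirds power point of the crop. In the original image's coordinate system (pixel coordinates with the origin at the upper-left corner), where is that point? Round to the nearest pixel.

x = 1826 px, y = 248 px

One third of the crop width 939 is 313.00 px.
One third of the crop height 278 is 92.67 px.
The lower-left point is one-third across and two-thirds down within the crop:
x = 1513 + 1 × 313.00 ≈ 1826; y = 63 + 2 × 92.67 ≈ 248.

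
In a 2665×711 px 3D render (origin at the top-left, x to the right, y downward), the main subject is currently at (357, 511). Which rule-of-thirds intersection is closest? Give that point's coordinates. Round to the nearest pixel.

Third lines: x ∈ {888, 1777}, y ∈ {237, 474}.
357 is closer to x = 888; 511 is closer to y = 474.
So the nearest intersection is the lower-left power point.

x = 888 px, y = 474 px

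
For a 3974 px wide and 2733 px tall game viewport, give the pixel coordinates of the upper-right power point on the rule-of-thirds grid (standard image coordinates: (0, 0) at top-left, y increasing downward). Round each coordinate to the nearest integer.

The upper-right point sits two-thirds of the way across and one-third of the way down.
x = 2 × 3974/3 ≈ 2649; y = 1 × 2733/3 ≈ 911.

x = 2649 px, y = 911 px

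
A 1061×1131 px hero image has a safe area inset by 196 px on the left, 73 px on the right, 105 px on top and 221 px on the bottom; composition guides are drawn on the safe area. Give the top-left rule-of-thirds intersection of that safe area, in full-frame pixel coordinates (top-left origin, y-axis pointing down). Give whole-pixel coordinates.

x = 460 px, y = 373 px

Content width = 1061 − 196 − 73 = 792 px; content height = 1131 − 105 − 221 = 805 px.
Top-left is one-third across and one-third down within the safe area.
x = 196 + 1 × 792/3 = 196 + 264.00 ≈ 460
y = 105 + 1 × 805/3 = 105 + 268.33 ≈ 373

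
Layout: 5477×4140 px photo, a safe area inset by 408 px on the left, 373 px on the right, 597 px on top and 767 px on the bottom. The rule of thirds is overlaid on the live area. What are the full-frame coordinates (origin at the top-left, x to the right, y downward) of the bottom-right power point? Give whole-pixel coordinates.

Content width = 5477 − 408 − 373 = 4696 px; content height = 4140 − 597 − 767 = 2776 px.
Bottom-right is two-thirds across and two-thirds down within the live area.
x = 408 + 2 × 4696/3 = 408 + 3130.67 ≈ 3539
y = 597 + 2 × 2776/3 = 597 + 1850.67 ≈ 2448

(3539, 2448)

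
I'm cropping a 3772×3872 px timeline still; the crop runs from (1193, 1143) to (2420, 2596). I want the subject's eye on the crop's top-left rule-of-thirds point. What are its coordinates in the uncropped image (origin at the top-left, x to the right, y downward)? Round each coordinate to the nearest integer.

(1602, 1627)

Crop width = 2420 − 1193 = 1227 px; one third is 409.00 px.
Crop height = 2596 − 1143 = 1453 px; one third is 484.33 px.
The top-left point is one-third across and one-third down within the crop:
x = 1193 + 1 × 409.00 ≈ 1602; y = 1143 + 1 × 484.33 ≈ 1627.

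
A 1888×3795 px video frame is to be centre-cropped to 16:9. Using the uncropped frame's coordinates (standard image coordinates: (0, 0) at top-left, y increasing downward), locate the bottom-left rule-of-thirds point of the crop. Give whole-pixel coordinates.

(629, 2075)

1888/3795 < 16/9, so the 16:9 crop keeps the full width 1888 and trims height to 1888 × 9/16 = 1062.00 px.
Top offset = (3795 − 1062.00)/2 = 1366.50 px; left offset = 0.
Bottom-left is one-third across and two-thirds down within the crop:
x = 0.00 + 1 × 1888.00/3 ≈ 629; y = 1366.50 + 2 × 1062.00/3 ≈ 2075.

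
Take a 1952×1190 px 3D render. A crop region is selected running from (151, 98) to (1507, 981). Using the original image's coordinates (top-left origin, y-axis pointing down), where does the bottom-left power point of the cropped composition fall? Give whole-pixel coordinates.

Crop width = 1507 − 151 = 1356 px; one third is 452.00 px.
Crop height = 981 − 98 = 883 px; one third is 294.33 px.
The bottom-left point is one-third across and two-thirds down within the crop:
x = 151 + 1 × 452.00 ≈ 603; y = 98 + 2 × 294.33 ≈ 687.

(603, 687)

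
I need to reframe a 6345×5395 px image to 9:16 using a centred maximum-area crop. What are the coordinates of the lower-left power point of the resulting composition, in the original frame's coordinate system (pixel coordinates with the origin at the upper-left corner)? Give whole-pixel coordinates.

x = 2667 px, y = 3597 px

6345/5395 > 9/16, so the 9:16 crop keeps the full height 5395 and trims width to 5395 × 9/16 = 3034.69 px.
Left offset = (6345 − 3034.69)/2 = 1655.16 px; top offset = 0.
Lower-left is one-third across and two-thirds down within the crop:
x = 1655.16 + 1 × 3034.69/3 ≈ 2667; y = 0.00 + 2 × 5395.00/3 ≈ 3597.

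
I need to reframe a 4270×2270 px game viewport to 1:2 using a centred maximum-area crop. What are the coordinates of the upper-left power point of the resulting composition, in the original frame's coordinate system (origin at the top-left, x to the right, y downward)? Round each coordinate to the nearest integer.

4270/2270 > 1/2, so the 1:2 crop keeps the full height 2270 and trims width to 2270 × 1/2 = 1135.00 px.
Left offset = (4270 − 1135.00)/2 = 1567.50 px; top offset = 0.
Upper-left is one-third across and one-third down within the crop:
x = 1567.50 + 1 × 1135.00/3 ≈ 1946; y = 0.00 + 1 × 2270.00/3 ≈ 757.

x = 1946 px, y = 757 px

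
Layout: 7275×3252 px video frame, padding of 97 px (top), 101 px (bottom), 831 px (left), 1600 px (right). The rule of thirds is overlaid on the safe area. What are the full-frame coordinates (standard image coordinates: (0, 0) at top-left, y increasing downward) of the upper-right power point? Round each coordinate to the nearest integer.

x = 4060 px, y = 1115 px

Content width = 7275 − 831 − 1600 = 4844 px; content height = 3252 − 97 − 101 = 3054 px.
Upper-right is two-thirds across and one-third down within the safe area.
x = 831 + 2 × 4844/3 = 831 + 3229.33 ≈ 4060
y = 97 + 1 × 3054/3 = 97 + 1018.00 ≈ 1115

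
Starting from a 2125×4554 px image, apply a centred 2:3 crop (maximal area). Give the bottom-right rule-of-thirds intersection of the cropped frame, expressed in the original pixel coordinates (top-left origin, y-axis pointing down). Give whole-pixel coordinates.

(1417, 2808)

2125/4554 < 2/3, so the 2:3 crop keeps the full width 2125 and trims height to 2125 × 3/2 = 3187.50 px.
Top offset = (4554 − 3187.50)/2 = 683.25 px; left offset = 0.
Bottom-right is two-thirds across and two-thirds down within the crop:
x = 0.00 + 2 × 2125.00/3 ≈ 1417; y = 683.25 + 2 × 3187.50/3 ≈ 2808.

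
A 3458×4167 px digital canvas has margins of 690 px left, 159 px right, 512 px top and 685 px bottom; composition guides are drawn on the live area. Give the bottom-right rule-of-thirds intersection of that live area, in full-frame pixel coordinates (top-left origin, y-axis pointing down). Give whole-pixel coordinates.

Content width = 3458 − 690 − 159 = 2609 px; content height = 4167 − 512 − 685 = 2970 px.
Bottom-right is two-thirds across and two-thirds down within the live area.
x = 690 + 2 × 2609/3 = 690 + 1739.33 ≈ 2429
y = 512 + 2 × 2970/3 = 512 + 1980.00 ≈ 2492

x = 2429 px, y = 2492 px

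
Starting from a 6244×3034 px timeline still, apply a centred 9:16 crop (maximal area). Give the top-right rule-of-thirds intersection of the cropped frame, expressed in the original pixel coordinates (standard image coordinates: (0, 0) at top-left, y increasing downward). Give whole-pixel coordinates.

6244/3034 > 9/16, so the 9:16 crop keeps the full height 3034 and trims width to 3034 × 9/16 = 1706.62 px.
Left offset = (6244 − 1706.62)/2 = 2268.69 px; top offset = 0.
Top-right is two-thirds across and one-third down within the crop:
x = 2268.69 + 2 × 1706.62/3 ≈ 3406; y = 0.00 + 1 × 3034.00/3 ≈ 1011.

x = 3406 px, y = 1011 px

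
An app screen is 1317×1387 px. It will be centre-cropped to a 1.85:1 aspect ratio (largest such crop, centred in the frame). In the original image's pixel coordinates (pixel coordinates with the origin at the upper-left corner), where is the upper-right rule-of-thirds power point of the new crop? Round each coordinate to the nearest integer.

x = 878 px, y = 575 px

1317/1387 < 1.85/1, so the 1.85:1 crop keeps the full width 1317 and trims height to 1317 × 1/1.85 = 711.89 px.
Top offset = (1387 − 711.89)/2 = 337.55 px; left offset = 0.
Upper-right is two-thirds across and one-third down within the crop:
x = 0.00 + 2 × 1317.00/3 ≈ 878; y = 337.55 + 1 × 711.89/3 ≈ 575.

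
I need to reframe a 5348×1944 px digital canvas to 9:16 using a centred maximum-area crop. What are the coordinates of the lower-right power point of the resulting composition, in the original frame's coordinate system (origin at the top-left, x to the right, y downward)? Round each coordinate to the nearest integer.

(2856, 1296)

5348/1944 > 9/16, so the 9:16 crop keeps the full height 1944 and trims width to 1944 × 9/16 = 1093.50 px.
Left offset = (5348 − 1093.50)/2 = 2127.25 px; top offset = 0.
Lower-right is two-thirds across and two-thirds down within the crop:
x = 2127.25 + 2 × 1093.50/3 ≈ 2856; y = 0.00 + 2 × 1944.00/3 ≈ 1296.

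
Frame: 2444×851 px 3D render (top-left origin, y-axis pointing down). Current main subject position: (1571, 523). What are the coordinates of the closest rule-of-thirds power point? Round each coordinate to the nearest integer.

(1629, 567)

Third lines: x ∈ {815, 1629}, y ∈ {284, 567}.
1571 is closer to x = 1629; 523 is closer to y = 567.
So the nearest intersection is the lower-right power point.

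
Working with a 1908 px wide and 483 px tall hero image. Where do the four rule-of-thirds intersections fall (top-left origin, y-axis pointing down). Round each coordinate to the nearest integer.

(636, 161), (1272, 161), (636, 322), (1272, 322)

One third of 1908 is 636; one third of 483 is 161.
Vertical third lines at x = 636 and x = 1272; horizontal third lines at y = 161 and y = 322.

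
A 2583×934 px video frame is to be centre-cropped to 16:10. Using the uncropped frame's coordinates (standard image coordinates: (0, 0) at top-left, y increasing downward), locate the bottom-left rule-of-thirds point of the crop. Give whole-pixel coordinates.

2583/934 > 16/10, so the 16:10 crop keeps the full height 934 and trims width to 934 × 16/10 = 1494.40 px.
Left offset = (2583 − 1494.40)/2 = 544.30 px; top offset = 0.
Bottom-left is one-third across and two-thirds down within the crop:
x = 544.30 + 1 × 1494.40/3 ≈ 1042; y = 0.00 + 2 × 934.00/3 ≈ 623.

x = 1042 px, y = 623 px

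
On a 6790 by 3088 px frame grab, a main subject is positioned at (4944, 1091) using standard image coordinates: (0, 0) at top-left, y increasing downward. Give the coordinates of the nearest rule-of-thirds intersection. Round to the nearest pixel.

(4527, 1029)

Third lines: x ∈ {2263, 4527}, y ∈ {1029, 2059}.
4944 is closer to x = 4527; 1091 is closer to y = 1029.
So the nearest intersection is the upper-right power point.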